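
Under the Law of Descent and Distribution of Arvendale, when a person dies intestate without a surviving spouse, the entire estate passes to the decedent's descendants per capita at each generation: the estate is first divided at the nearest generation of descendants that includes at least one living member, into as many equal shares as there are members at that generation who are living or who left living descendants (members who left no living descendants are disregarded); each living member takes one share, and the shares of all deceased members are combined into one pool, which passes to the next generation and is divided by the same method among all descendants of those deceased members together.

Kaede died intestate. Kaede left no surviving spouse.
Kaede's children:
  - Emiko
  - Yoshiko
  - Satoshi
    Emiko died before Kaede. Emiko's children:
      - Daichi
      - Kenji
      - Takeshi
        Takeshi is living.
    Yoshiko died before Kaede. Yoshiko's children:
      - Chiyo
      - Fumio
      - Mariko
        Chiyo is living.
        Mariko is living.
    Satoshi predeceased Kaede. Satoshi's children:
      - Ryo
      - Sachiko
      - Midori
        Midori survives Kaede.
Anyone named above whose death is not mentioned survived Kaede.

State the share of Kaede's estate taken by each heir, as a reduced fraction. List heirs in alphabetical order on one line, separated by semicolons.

There is no surviving spouse, so the entire estate passes to Kaede's descendants per capita at each generation.
No one at generation 1 (Emiko, Yoshiko, Satoshi) is living; moving to the next generation.
At generation 2 (Daichi, Kenji, Takeshi, Chiyo, Fumio, Mariko, Ryo, Sachiko, Midori) there are 9 shares of (1)/9 = 1/9 each.
Living: Daichi, Kenji, Takeshi, Chiyo, Fumio, Mariko, Ryo, Sachiko, and Midori — each takes 1/9.

Chiyo 1/9; Daichi 1/9; Fumio 1/9; Kenji 1/9; Mariko 1/9; Midori 1/9; Ryo 1/9; Sachiko 1/9; Takeshi 1/9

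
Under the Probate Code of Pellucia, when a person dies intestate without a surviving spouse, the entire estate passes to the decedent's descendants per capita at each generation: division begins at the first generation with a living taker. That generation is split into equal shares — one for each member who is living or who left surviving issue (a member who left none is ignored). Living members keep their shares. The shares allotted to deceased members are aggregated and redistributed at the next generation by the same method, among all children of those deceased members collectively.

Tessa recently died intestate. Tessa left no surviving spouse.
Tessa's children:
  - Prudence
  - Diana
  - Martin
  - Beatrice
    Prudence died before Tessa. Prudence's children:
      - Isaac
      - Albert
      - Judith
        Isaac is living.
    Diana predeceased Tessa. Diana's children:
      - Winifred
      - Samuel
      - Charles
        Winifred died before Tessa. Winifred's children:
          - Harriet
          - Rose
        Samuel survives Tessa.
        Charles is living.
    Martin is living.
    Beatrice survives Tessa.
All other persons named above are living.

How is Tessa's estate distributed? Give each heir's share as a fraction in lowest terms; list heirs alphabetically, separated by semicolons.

There is no surviving spouse, so the entire estate passes to Tessa's descendants per capita at each generation.
At generation 1 (Prudence, Diana, Martin, Beatrice) there are 4 shares of (1)/4 = 1/4 each.
Living: Martin and Beatrice — each takes 1/4.
Deceased: Prudence and Diana. Their combined 1/2 is pooled and carried to generation 2.
At generation 2 (Isaac, Albert, Judith, Winifred, Samuel, Charles) there are 6 shares of (1/2)/6 = 1/12 each.
Living: Isaac, Albert, Judith, Samuel, and Charles — each takes 1/12.
Deceased: Winifred. That 1/12 share is carried to generation 3.
At generation 3 (Harriet, Rose) there are 2 shares of (1/12)/2 = 1/24 each.
Living: Harriet and Rose — each takes 1/24.

Albert 1/12; Beatrice 1/4; Charles 1/12; Harriet 1/24; Isaac 1/12; Judith 1/12; Martin 1/4; Rose 1/24; Samuel 1/12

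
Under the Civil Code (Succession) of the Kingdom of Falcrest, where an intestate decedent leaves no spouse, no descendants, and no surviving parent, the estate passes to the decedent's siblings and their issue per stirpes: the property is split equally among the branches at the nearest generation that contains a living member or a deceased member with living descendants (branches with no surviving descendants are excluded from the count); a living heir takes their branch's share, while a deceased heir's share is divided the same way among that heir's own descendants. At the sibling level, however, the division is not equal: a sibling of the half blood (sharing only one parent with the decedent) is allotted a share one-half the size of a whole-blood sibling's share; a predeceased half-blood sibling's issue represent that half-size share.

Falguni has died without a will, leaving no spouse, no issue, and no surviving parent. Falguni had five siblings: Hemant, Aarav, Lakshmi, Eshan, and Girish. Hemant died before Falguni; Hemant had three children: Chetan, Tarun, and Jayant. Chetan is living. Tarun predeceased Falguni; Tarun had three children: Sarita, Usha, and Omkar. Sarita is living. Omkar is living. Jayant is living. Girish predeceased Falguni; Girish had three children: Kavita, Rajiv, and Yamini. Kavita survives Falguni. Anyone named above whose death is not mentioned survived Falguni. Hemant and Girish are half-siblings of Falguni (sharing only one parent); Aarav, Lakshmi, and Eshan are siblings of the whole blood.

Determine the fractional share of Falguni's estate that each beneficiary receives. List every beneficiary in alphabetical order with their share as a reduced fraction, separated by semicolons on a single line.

Aarav 1/4; Chetan 1/24; Eshan 1/4; Jayant 1/24; Kavita 1/24; Lakshmi 1/4; Omkar 1/72; Rajiv 1/24; Sarita 1/72; Usha 1/72; Yamini 1/24

No spouse, descendants, or parent survives, so the estate passes to Falguni's siblings per stirpes.
Half-blood siblings count for one-half the weight of whole-blood siblings at the initial division.
Dividing 1 in proportion to weights (total weight 4): Hemant (weight 1/2) → 1/8; Aarav (weight 1) → 1/4; Lakshmi (weight 1) → 1/4; Eshan (weight 1) → 1/4; Girish (weight 1/2) → 1/8.
Hemant predeceased; the 1/8 allotted to Hemant's branch passes to Hemant's issue by representation.
The 1/8 is divided into 3 equal shares of 1/24 among Chetan, Tarun, Jayant.
Chetan is living and takes 1/24.
Tarun predeceased; the 1/24 allotted to Tarun's branch passes to Tarun's issue by representation.
The 1/24 is divided into 3 equal shares of 1/72 among Sarita, Usha, Omkar.
Sarita is living and takes 1/72.
Usha is living and takes 1/72.
Omkar is living and takes 1/72.
Jayant is living and takes 1/24.
Aarav is living and takes 1/4.
Lakshmi is living and takes 1/4.
Eshan is living and takes 1/4.
Girish predeceased; the 1/8 allotted to Girish's branch passes to Girish's issue by representation.
The 1/8 is divided into 3 equal shares of 1/24 among Kavita, Rajiv, Yamini.
Kavita is living and takes 1/24.
Rajiv is living and takes 1/24.
Yamini is living and takes 1/24.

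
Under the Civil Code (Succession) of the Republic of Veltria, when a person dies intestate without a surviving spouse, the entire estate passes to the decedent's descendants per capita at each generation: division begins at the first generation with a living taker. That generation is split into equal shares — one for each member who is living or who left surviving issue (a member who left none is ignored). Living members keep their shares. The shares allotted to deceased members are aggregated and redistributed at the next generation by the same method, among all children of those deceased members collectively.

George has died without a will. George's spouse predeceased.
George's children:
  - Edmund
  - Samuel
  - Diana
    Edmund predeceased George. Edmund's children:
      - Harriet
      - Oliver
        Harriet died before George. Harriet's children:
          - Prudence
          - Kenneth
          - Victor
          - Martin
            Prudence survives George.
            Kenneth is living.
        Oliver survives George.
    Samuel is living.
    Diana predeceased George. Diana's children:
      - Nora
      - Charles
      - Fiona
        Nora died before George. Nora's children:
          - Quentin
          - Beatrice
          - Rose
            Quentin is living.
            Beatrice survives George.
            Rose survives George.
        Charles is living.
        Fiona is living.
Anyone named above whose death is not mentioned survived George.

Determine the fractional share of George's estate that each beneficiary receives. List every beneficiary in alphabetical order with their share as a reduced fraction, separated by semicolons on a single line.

There is no surviving spouse, so the entire estate passes to George's descendants per capita at each generation.
At generation 1 (Edmund, Samuel, Diana) there are 3 shares of (1)/3 = 1/3 each.
Living: Samuel — each takes 1/3.
Deceased: Edmund and Diana. Their combined 2/3 is pooled and carried to generation 2.
At generation 2 (Harriet, Oliver, Nora, Charles, Fiona) there are 5 shares of (2/3)/5 = 2/15 each.
Living: Oliver, Charles, and Fiona — each takes 2/15.
Deceased: Harriet and Nora. Their combined 4/15 is pooled and carried to generation 3.
At generation 3 (Prudence, Kenneth, Victor, Martin, Quentin, Beatrice, Rose) there are 7 shares of (4/15)/7 = 4/105 each.
Living: Prudence, Kenneth, Victor, Martin, Quentin, Beatrice, and Rose — each takes 4/105.

Beatrice 4/105; Charles 2/15; Fiona 2/15; Kenneth 4/105; Martin 4/105; Oliver 2/15; Prudence 4/105; Quentin 4/105; Rose 4/105; Samuel 1/3; Victor 4/105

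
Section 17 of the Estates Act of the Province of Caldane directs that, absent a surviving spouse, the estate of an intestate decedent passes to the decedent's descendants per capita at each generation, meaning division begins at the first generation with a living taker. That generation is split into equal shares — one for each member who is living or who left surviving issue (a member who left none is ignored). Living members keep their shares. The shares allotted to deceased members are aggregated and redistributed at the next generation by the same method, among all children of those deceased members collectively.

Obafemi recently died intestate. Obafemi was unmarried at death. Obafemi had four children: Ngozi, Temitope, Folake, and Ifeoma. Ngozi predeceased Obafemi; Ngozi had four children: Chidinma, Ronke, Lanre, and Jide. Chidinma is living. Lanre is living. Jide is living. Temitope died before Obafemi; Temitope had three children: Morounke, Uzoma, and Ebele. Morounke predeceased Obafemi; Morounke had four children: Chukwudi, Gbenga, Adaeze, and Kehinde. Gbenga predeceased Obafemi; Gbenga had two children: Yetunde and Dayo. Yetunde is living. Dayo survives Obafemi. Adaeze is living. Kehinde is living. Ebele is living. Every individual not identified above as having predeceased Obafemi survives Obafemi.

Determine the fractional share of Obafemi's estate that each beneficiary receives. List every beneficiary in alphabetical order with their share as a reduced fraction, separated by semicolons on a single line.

There is no surviving spouse, so the entire estate passes to Obafemi's descendants per capita at each generation.
At generation 1 (Ngozi, Temitope, Folake, Ifeoma) there are 4 shares of (1)/4 = 1/4 each.
Living: Folake and Ifeoma — each takes 1/4.
Deceased: Ngozi and Temitope. Their combined 1/2 is pooled and carried to generation 2.
At generation 2 (Chidinma, Ronke, Lanre, Jide, Morounke, Uzoma, Ebele) there are 7 shares of (1/2)/7 = 1/14 each.
Living: Chidinma, Ronke, Lanre, Jide, Uzoma, and Ebele — each takes 1/14.
Deceased: Morounke. That 1/14 share is carried to generation 3.
At generation 3 (Chukwudi, Gbenga, Adaeze, Kehinde) there are 4 shares of (1/14)/4 = 1/56 each.
Living: Chukwudi, Adaeze, and Kehinde — each takes 1/56.
Deceased: Gbenga. That 1/56 share is carried to generation 4.
At generation 4 (Yetunde, Dayo) there are 2 shares of (1/56)/2 = 1/112 each.
Living: Yetunde and Dayo — each takes 1/112.

Adaeze 1/56; Chidinma 1/14; Chukwudi 1/56; Dayo 1/112; Ebele 1/14; Folake 1/4; Ifeoma 1/4; Jide 1/14; Kehinde 1/56; Lanre 1/14; Ronke 1/14; Uzoma 1/14; Yetunde 1/112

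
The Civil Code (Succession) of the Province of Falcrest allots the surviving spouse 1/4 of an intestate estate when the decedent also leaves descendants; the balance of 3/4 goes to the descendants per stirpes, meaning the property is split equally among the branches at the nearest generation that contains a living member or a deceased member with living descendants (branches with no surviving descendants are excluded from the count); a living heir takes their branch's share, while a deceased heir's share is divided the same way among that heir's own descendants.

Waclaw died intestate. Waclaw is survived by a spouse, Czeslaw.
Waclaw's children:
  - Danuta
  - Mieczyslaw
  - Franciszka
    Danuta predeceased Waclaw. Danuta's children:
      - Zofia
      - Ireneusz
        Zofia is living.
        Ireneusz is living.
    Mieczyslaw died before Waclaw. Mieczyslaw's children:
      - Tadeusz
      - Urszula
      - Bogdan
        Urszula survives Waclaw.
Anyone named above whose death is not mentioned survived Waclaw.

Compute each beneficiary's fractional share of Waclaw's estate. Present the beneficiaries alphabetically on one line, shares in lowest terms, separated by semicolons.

Bogdan 1/12; Czeslaw 1/4; Franciszka 1/4; Ireneusz 1/8; Tadeusz 1/12; Urszula 1/12; Zofia 1/8

Czeslaw, as surviving spouse, takes 1/4.
The remaining 3/4 passes to Waclaw's descendants per stirpes.
The 3/4 is divided into 3 equal shares of 1/4 among Danuta, Mieczyslaw, Franciszka.
Danuta predeceased; the 1/4 allotted to Danuta's branch passes to Danuta's issue by representation.
The 1/4 is divided into 2 equal shares of 1/8 among Zofia, Ireneusz.
Zofia is living and takes 1/8.
Ireneusz is living and takes 1/8.
Mieczyslaw predeceased; the 1/4 allotted to Mieczyslaw's branch passes to Mieczyslaw's issue by representation.
The 1/4 is divided into 3 equal shares of 1/12 among Tadeusz, Urszula, Bogdan.
Tadeusz is living and takes 1/12.
Urszula is living and takes 1/12.
Bogdan is living and takes 1/12.
Franciszka is living and takes 1/4.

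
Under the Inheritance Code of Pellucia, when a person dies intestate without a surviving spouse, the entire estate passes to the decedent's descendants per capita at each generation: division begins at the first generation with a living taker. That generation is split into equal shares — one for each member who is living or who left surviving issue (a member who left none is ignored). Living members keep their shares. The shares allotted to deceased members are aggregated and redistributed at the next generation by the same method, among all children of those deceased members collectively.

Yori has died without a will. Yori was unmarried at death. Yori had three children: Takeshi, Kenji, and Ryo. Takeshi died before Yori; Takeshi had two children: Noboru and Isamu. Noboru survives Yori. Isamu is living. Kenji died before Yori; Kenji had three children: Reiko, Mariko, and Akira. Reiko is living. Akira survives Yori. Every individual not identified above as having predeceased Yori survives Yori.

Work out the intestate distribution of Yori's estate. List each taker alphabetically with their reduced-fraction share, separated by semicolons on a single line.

There is no surviving spouse, so the entire estate passes to Yori's descendants per capita at each generation.
At generation 1 (Takeshi, Kenji, Ryo) there are 3 shares of (1)/3 = 1/3 each.
Living: Ryo — each takes 1/3.
Deceased: Takeshi and Kenji. Their combined 2/3 is pooled and carried to generation 2.
At generation 2 (Noboru, Isamu, Reiko, Mariko, Akira) there are 5 shares of (2/3)/5 = 2/15 each.
Living: Noboru, Isamu, Reiko, Mariko, and Akira — each takes 2/15.

Akira 2/15; Isamu 2/15; Mariko 2/15; Noboru 2/15; Reiko 2/15; Ryo 1/3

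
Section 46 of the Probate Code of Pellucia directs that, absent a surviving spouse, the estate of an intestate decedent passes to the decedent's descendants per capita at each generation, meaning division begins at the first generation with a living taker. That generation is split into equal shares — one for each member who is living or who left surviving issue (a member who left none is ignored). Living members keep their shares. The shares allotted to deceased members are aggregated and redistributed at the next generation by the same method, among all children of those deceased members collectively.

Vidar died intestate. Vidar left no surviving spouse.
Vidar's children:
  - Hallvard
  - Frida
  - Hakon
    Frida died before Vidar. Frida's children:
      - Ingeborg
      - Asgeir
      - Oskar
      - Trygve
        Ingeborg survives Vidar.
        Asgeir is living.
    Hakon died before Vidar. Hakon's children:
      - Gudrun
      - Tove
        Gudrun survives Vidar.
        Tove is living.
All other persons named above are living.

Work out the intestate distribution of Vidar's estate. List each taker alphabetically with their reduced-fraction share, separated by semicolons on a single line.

Asgeir 1/9; Gudrun 1/9; Hallvard 1/3; Ingeborg 1/9; Oskar 1/9; Tove 1/9; Trygve 1/9

There is no surviving spouse, so the entire estate passes to Vidar's descendants per capita at each generation.
At generation 1 (Hallvard, Frida, Hakon) there are 3 shares of (1)/3 = 1/3 each.
Living: Hallvard — each takes 1/3.
Deceased: Frida and Hakon. Their combined 2/3 is pooled and carried to generation 2.
At generation 2 (Ingeborg, Asgeir, Oskar, Trygve, Gudrun, Tove) there are 6 shares of (2/3)/6 = 1/9 each.
Living: Ingeborg, Asgeir, Oskar, Trygve, Gudrun, and Tove — each takes 1/9.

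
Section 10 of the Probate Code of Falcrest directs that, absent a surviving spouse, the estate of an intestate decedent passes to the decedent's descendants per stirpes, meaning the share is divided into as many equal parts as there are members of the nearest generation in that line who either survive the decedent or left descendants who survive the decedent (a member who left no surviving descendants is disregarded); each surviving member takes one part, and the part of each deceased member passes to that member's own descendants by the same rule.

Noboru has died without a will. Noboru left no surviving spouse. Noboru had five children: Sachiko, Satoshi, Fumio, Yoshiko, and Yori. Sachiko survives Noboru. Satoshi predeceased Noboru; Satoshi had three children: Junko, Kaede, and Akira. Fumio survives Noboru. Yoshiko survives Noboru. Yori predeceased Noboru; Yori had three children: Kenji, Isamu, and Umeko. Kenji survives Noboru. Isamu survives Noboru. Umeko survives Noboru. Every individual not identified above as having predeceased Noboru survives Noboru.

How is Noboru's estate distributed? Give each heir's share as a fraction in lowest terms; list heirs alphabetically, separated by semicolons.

Akira 1/15; Fumio 1/5; Isamu 1/15; Junko 1/15; Kaede 1/15; Kenji 1/15; Sachiko 1/5; Umeko 1/15; Yoshiko 1/5

There is no surviving spouse, so the entire estate passes to Noboru's descendants per stirpes.
The estate is divided into 5 equal shares of 1/5 among Sachiko, Satoshi, Fumio, Yoshiko, Yori.
Sachiko is living and takes 1/5.
Satoshi predeceased; the 1/5 allotted to Satoshi's branch passes to Satoshi's issue by representation.
The 1/5 is divided into 3 equal shares of 1/15 among Junko, Kaede, Akira.
Junko is living and takes 1/15.
Kaede is living and takes 1/15.
Akira is living and takes 1/15.
Fumio is living and takes 1/5.
Yoshiko is living and takes 1/5.
Yori predeceased; the 1/5 allotted to Yori's branch passes to Yori's issue by representation.
The 1/5 is divided into 3 equal shares of 1/15 among Kenji, Isamu, Umeko.
Kenji is living and takes 1/15.
Isamu is living and takes 1/15.
Umeko is living and takes 1/15.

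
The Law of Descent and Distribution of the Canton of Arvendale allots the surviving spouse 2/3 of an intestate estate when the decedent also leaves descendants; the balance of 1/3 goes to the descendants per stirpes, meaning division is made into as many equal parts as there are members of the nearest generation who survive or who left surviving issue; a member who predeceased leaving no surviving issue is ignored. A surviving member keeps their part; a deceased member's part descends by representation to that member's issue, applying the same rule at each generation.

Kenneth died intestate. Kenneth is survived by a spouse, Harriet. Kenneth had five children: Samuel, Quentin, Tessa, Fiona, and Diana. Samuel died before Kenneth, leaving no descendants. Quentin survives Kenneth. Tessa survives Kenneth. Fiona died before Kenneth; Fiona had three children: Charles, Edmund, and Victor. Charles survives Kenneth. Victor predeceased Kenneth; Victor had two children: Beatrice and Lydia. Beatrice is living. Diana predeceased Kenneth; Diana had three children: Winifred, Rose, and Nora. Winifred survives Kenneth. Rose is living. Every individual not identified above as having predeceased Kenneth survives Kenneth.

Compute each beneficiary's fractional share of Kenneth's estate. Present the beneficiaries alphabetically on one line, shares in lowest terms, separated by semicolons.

Harriet, as surviving spouse, takes 2/3.
The remaining 1/3 passes to Kenneth's descendants per stirpes.
Samuel left no surviving issue, so that branch lapses and is disregarded.
The 1/3 is divided into 4 equal shares of 1/12 among Quentin, Tessa, Fiona, Diana.
Quentin is living and takes 1/12.
Tessa is living and takes 1/12.
Fiona predeceased; the 1/12 allotted to Fiona's branch passes to Fiona's issue by representation.
The 1/12 is divided into 3 equal shares of 1/36 among Charles, Edmund, Victor.
Charles is living and takes 1/36.
Edmund is living and takes 1/36.
Victor predeceased; the 1/36 allotted to Victor's branch passes to Victor's issue by representation.
The 1/36 is divided into 2 equal shares of 1/72 among Beatrice, Lydia.
Beatrice is living and takes 1/72.
Lydia is living and takes 1/72.
Diana predeceased; the 1/12 allotted to Diana's branch passes to Diana's issue by representation.
The 1/12 is divided into 3 equal shares of 1/36 among Winifred, Rose, Nora.
Winifred is living and takes 1/36.
Rose is living and takes 1/36.
Nora is living and takes 1/36.

Beatrice 1/72; Charles 1/36; Edmund 1/36; Harriet 2/3; Lydia 1/72; Nora 1/36; Quentin 1/12; Rose 1/36; Tessa 1/12; Winifred 1/36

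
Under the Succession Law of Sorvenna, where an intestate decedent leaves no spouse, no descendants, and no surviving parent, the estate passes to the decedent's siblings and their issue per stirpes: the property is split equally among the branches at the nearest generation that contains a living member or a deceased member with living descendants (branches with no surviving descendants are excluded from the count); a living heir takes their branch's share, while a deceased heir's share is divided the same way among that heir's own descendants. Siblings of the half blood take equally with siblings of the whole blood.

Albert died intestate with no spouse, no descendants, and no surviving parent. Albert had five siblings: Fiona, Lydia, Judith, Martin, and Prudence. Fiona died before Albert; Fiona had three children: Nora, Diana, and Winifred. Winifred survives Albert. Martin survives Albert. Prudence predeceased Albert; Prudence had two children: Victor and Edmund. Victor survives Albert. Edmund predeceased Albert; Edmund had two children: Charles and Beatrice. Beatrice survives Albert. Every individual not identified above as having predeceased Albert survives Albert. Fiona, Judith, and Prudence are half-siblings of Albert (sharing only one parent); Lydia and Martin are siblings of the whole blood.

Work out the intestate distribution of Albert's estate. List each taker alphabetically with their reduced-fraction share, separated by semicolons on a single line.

Beatrice 1/20; Charles 1/20; Diana 1/15; Judith 1/5; Lydia 1/5; Martin 1/5; Nora 1/15; Victor 1/10; Winifred 1/15

No spouse, descendants, or parent survives, so the estate passes to Albert's siblings per stirpes.
Half-blood and whole-blood siblings take equally under the stated rule.
The estate is divided into 5 equal shares of 1/5 among Fiona, Lydia, Judith, Martin, Prudence.
Fiona predeceased; the 1/5 allotted to Fiona's branch passes to Fiona's issue by representation.
The 1/5 is divided into 3 equal shares of 1/15 among Nora, Diana, Winifred.
Nora is living and takes 1/15.
Diana is living and takes 1/15.
Winifred is living and takes 1/15.
Lydia is living and takes 1/5.
Judith is living and takes 1/5.
Martin is living and takes 1/5.
Prudence predeceased; the 1/5 allotted to Prudence's branch passes to Prudence's issue by representation.
The 1/5 is divided into 2 equal shares of 1/10 among Victor, Edmund.
Victor is living and takes 1/10.
Edmund predeceased; the 1/10 allotted to Edmund's branch passes to Edmund's issue by representation.
The 1/10 is divided into 2 equal shares of 1/20 among Charles, Beatrice.
Charles is living and takes 1/20.
Beatrice is living and takes 1/20.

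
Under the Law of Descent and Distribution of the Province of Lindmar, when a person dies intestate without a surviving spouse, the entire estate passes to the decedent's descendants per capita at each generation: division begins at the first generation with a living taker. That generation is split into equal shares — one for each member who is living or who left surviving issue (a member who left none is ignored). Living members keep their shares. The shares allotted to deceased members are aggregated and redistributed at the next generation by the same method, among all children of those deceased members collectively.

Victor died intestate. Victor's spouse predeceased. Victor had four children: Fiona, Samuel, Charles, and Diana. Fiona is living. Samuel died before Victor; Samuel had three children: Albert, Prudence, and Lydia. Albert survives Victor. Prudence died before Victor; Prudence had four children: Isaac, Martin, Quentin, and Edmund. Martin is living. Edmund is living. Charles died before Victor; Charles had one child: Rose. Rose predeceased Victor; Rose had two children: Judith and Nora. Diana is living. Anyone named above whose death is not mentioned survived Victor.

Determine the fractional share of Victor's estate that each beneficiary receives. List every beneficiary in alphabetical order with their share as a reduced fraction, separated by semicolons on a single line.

There is no surviving spouse, so the entire estate passes to Victor's descendants per capita at each generation.
At generation 1 (Fiona, Samuel, Charles, Diana) there are 4 shares of (1)/4 = 1/4 each.
Living: Fiona and Diana — each takes 1/4.
Deceased: Samuel and Charles. Their combined 1/2 is pooled and carried to generation 2.
At generation 2 (Albert, Prudence, Lydia, Rose) there are 4 shares of (1/2)/4 = 1/8 each.
Living: Albert and Lydia — each takes 1/8.
Deceased: Prudence and Rose. Their combined 1/4 is pooled and carried to generation 3.
At generation 3 (Isaac, Martin, Quentin, Edmund, Judith, Nora) there are 6 shares of (1/4)/6 = 1/24 each.
Living: Isaac, Martin, Quentin, Edmund, Judith, and Nora — each takes 1/24.

Albert 1/8; Diana 1/4; Edmund 1/24; Fiona 1/4; Isaac 1/24; Judith 1/24; Lydia 1/8; Martin 1/24; Nora 1/24; Quentin 1/24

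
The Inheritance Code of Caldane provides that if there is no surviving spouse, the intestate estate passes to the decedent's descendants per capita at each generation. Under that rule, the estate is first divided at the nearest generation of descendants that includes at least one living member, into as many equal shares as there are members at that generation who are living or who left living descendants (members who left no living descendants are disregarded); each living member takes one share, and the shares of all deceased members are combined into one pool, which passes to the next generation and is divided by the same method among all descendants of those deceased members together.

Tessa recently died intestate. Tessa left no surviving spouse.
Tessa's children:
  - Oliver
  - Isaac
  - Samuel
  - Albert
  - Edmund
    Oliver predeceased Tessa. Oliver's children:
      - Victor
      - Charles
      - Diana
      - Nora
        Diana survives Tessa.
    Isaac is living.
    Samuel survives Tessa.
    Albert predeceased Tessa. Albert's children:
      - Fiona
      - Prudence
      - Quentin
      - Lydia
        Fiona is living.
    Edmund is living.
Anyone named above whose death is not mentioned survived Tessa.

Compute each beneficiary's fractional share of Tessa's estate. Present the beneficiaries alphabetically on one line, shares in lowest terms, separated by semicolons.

There is no surviving spouse, so the entire estate passes to Tessa's descendants per capita at each generation.
At generation 1 (Oliver, Isaac, Samuel, Albert, Edmund) there are 5 shares of (1)/5 = 1/5 each.
Living: Isaac, Samuel, and Edmund — each takes 1/5.
Deceased: Oliver and Albert. Their combined 2/5 is pooled and carried to generation 2.
At generation 2 (Victor, Charles, Diana, Nora, Fiona, Prudence, Quentin, Lydia) there are 8 shares of (2/5)/8 = 1/20 each.
Living: Victor, Charles, Diana, Nora, Fiona, Prudence, Quentin, and Lydia — each takes 1/20.

Charles 1/20; Diana 1/20; Edmund 1/5; Fiona 1/20; Isaac 1/5; Lydia 1/20; Nora 1/20; Prudence 1/20; Quentin 1/20; Samuel 1/5; Victor 1/20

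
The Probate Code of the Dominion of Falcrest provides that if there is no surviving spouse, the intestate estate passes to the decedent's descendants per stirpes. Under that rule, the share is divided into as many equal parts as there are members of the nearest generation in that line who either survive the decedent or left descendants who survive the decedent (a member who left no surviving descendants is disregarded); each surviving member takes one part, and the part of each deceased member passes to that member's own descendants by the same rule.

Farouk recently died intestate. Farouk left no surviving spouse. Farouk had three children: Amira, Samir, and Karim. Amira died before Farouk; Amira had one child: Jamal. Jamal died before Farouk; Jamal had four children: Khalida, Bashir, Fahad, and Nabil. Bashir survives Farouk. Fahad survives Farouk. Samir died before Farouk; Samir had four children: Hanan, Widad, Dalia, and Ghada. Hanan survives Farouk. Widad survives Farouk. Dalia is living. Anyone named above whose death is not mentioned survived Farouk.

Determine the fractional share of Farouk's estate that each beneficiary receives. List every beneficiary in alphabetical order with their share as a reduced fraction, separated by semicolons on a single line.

There is no surviving spouse, so the entire estate passes to Farouk's descendants per stirpes.
The estate is divided into 3 equal shares of 1/3 among Amira, Samir, Karim.
Amira predeceased; the 1/3 allotted to Amira's branch passes to Amira's issue by representation.
Jamal's line is the sole branch at this level, so the full 1/3 passes to Jamal's issue by representation.
The 1/3 is divided into 4 equal shares of 1/12 among Khalida, Bashir, Fahad, Nabil.
Khalida is living and takes 1/12.
Bashir is living and takes 1/12.
Fahad is living and takes 1/12.
Nabil is living and takes 1/12.
Samir predeceased; the 1/3 allotted to Samir's branch passes to Samir's issue by representation.
The 1/3 is divided into 4 equal shares of 1/12 among Hanan, Widad, Dalia, Ghada.
Hanan is living and takes 1/12.
Widad is living and takes 1/12.
Dalia is living and takes 1/12.
Ghada is living and takes 1/12.
Karim is living and takes 1/3.

Bashir 1/12; Dalia 1/12; Fahad 1/12; Ghada 1/12; Hanan 1/12; Karim 1/3; Khalida 1/12; Nabil 1/12; Widad 1/12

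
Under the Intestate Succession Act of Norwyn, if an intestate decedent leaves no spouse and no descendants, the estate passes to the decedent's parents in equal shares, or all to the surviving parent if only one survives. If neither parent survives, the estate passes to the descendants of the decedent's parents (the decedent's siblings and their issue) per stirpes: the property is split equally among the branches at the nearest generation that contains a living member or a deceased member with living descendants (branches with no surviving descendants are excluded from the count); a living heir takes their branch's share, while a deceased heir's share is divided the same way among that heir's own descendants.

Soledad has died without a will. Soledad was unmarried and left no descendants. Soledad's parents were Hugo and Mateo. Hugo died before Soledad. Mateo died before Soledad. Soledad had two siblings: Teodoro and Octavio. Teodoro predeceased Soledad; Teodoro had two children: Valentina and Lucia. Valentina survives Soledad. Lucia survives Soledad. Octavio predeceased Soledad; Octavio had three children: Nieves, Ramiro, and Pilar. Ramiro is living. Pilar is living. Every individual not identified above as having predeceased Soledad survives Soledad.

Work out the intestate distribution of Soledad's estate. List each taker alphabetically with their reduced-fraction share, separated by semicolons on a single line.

Lucia 1/4; Nieves 1/6; Pilar 1/6; Ramiro 1/6; Valentina 1/4

Neither parent survives and there are no descendants, so the estate passes to Soledad's siblings and their issue per stirpes.
The estate is divided into 2 equal shares of 1/2 among Teodoro, Octavio.
Teodoro predeceased; the 1/2 allotted to Teodoro's branch passes to Teodoro's issue by representation.
The 1/2 is divided into 2 equal shares of 1/4 among Valentina, Lucia.
Valentina is living and takes 1/4.
Lucia is living and takes 1/4.
Octavio predeceased; the 1/2 allotted to Octavio's branch passes to Octavio's issue by representation.
The 1/2 is divided into 3 equal shares of 1/6 among Nieves, Ramiro, Pilar.
Nieves is living and takes 1/6.
Ramiro is living and takes 1/6.
Pilar is living and takes 1/6.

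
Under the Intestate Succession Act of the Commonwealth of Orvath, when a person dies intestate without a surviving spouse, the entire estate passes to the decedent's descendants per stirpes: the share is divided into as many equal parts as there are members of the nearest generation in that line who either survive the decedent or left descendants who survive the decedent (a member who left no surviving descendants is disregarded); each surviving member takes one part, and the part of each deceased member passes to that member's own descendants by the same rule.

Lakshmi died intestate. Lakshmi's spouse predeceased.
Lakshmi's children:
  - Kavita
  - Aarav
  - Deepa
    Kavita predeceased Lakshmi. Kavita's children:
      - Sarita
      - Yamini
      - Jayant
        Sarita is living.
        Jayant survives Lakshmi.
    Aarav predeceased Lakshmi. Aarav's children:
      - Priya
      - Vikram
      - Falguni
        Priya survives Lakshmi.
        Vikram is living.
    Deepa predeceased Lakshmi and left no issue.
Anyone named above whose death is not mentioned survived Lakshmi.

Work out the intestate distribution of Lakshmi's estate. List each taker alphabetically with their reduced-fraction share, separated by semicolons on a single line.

Falguni 1/6; Jayant 1/6; Priya 1/6; Sarita 1/6; Vikram 1/6; Yamini 1/6

There is no surviving spouse, so the entire estate passes to Lakshmi's descendants per stirpes.
Deepa left no surviving issue, so that branch lapses and is disregarded.
The estate is divided into 2 equal shares of 1/2 among Kavita, Aarav.
Kavita predeceased; the 1/2 allotted to Kavita's branch passes to Kavita's issue by representation.
The 1/2 is divided into 3 equal shares of 1/6 among Sarita, Yamini, Jayant.
Sarita is living and takes 1/6.
Yamini is living and takes 1/6.
Jayant is living and takes 1/6.
Aarav predeceased; the 1/2 allotted to Aarav's branch passes to Aarav's issue by representation.
The 1/2 is divided into 3 equal shares of 1/6 among Priya, Vikram, Falguni.
Priya is living and takes 1/6.
Vikram is living and takes 1/6.
Falguni is living and takes 1/6.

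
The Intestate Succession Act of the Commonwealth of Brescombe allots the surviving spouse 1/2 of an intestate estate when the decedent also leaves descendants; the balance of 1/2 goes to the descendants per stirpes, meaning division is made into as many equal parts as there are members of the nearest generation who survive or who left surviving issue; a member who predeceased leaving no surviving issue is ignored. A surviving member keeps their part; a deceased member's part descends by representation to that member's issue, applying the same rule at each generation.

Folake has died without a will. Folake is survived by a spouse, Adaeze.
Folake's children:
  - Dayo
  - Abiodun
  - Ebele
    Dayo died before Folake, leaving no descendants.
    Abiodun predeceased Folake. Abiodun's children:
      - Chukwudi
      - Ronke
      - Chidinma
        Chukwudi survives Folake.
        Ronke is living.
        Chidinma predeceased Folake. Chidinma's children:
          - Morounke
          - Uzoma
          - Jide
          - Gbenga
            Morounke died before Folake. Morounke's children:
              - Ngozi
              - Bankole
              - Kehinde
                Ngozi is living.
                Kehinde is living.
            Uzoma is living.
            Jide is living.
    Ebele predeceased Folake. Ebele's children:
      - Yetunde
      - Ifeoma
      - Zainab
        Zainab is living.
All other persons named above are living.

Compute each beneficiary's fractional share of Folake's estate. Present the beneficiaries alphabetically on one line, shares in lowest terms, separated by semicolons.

Adaeze 1/2; Bankole 1/144; Chukwudi 1/12; Gbenga 1/48; Ifeoma 1/12; Jide 1/48; Kehinde 1/144; Ngozi 1/144; Ronke 1/12; Uzoma 1/48; Yetunde 1/12; Zainab 1/12

Adaeze, as surviving spouse, takes 1/2.
The remaining 1/2 passes to Folake's descendants per stirpes.
Dayo left no surviving issue, so that branch lapses and is disregarded.
The 1/2 is divided into 2 equal shares of 1/4 among Abiodun, Ebele.
Abiodun predeceased; the 1/4 allotted to Abiodun's branch passes to Abiodun's issue by representation.
The 1/4 is divided into 3 equal shares of 1/12 among Chukwudi, Ronke, Chidinma.
Chukwudi is living and takes 1/12.
Ronke is living and takes 1/12.
Chidinma predeceased; the 1/12 allotted to Chidinma's branch passes to Chidinma's issue by representation.
The 1/12 is divided into 4 equal shares of 1/48 among Morounke, Uzoma, Jide, Gbenga.
Morounke predeceased; the 1/48 allotted to Morounke's branch passes to Morounke's issue by representation.
The 1/48 is divided into 3 equal shares of 1/144 among Ngozi, Bankole, Kehinde.
Ngozi is living and takes 1/144.
Bankole is living and takes 1/144.
Kehinde is living and takes 1/144.
Uzoma is living and takes 1/48.
Jide is living and takes 1/48.
Gbenga is living and takes 1/48.
Ebele predeceased; the 1/4 allotted to Ebele's branch passes to Ebele's issue by representation.
The 1/4 is divided into 3 equal shares of 1/12 among Yetunde, Ifeoma, Zainab.
Yetunde is living and takes 1/12.
Ifeoma is living and takes 1/12.
Zainab is living and takes 1/12.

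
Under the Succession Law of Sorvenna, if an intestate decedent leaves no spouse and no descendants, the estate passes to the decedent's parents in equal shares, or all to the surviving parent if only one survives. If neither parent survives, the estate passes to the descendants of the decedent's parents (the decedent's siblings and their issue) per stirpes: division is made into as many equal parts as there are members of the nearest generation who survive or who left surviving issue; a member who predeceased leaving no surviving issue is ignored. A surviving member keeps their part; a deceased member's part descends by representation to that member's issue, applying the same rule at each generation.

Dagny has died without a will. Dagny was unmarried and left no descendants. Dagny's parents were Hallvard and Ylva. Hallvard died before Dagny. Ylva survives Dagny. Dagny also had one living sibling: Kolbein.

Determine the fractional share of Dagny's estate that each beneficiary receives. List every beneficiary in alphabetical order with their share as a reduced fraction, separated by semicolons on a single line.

Ylva 1

Only one parent, Ylva, survives, so Ylva takes the entire estate. The siblings take nothing because a surviving parent has priority.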